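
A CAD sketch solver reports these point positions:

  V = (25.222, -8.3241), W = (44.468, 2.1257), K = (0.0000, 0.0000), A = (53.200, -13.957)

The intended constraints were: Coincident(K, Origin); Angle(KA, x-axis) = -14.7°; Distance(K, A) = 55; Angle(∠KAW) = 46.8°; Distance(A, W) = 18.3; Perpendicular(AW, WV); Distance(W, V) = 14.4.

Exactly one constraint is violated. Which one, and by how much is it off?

Distance(W, V) = 14.4 — off by 7.50.

K = (0.00, 0.00) ✓; KA at -14.70° ✓; |KA| = 55.00 ✓; ∠KAW = 46.80° ✓; |AW| = 18.30 ✓; ∠(AW, WV) = 90.00° ✓; |WV| = 21.90 ✗.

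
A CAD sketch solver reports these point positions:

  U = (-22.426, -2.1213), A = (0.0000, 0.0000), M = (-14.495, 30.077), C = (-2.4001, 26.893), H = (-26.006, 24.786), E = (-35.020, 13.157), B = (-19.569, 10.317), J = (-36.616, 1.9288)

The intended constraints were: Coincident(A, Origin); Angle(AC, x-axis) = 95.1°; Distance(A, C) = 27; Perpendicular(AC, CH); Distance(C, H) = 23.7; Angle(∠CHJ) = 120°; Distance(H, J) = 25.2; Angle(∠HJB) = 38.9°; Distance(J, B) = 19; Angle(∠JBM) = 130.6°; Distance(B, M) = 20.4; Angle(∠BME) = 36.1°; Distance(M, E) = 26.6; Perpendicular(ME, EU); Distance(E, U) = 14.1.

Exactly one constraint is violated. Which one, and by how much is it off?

Distance(E, U) = 14.1 — off by 5.70.

A = (0.00, 0.00) ✓; AC at 95.10° ✓; |AC| = 27.00 ✓; ∠(AC, CH) = 90.00° ✓; |CH| = 23.70 ✓; ∠CHJ = 120.0° ✓; |HJ| = 25.20 ✓; ∠HJB = 38.90° ✓; |JB| = 19.00 ✓; ∠JBM = 130.6° ✓; |BM| = 20.40 ✓; ∠BME = 36.10° ✓; |ME| = 26.60 ✓; ∠(ME, EU) = 90.00° ✓; |EU| = 19.80 ✗.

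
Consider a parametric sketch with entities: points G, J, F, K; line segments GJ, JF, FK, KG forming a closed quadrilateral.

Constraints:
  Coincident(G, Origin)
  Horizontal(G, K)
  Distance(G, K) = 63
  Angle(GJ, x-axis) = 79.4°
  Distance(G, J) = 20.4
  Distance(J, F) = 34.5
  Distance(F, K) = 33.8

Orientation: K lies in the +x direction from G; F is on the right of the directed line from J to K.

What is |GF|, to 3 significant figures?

29.5

Checks: |JF| = 34.50 ✓; |FK| = 33.80 ✓.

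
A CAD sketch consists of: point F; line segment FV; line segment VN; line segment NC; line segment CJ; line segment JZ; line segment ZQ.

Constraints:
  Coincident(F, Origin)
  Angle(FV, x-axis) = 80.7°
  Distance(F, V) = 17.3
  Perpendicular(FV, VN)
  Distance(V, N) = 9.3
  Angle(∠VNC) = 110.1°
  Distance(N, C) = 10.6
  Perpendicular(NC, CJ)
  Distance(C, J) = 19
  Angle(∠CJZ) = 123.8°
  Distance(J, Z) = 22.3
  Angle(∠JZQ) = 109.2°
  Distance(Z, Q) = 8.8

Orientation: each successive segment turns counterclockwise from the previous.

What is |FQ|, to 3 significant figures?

30.3

∠CJZ = 123.8° gives JZ at 26.8° from the x-axis; with |JZ| = 22.3, Z = (24.9, 10.1). ∠JZQ = 109.2° gives ZQ at 97.6° from the x-axis; with |ZQ| = 8.8, Q = (23.7, 18.8). Then |FQ| = |Q − F| = 30.3.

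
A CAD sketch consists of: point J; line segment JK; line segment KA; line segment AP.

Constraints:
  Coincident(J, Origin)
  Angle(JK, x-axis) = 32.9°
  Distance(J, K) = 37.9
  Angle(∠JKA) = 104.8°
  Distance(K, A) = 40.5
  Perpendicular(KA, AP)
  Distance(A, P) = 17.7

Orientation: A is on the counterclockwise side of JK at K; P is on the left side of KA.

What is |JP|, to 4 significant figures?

53.64

J is at the origin; JK runs at 32.9° with length 37.9, so K = 37.9·(cos 32.9°, sin 32.9°) = (31.82, 20.59). ∠JKA = 104.8°, so KA runs at 32.9° + (180° − 104.8°) = 108.1° from the x-axis; with |KA| = 40.5, A = K + 40.5·(cos 108.1°, sin 108.1°) = (19.24, 59.08). KA is perpendicular to AP; with |AP| = 17.7 on the left of KA, P = A + 17.7·(-0.9505, -0.3107) = (2.415, 53.58). Then |JP| = |P − J| = 53.64.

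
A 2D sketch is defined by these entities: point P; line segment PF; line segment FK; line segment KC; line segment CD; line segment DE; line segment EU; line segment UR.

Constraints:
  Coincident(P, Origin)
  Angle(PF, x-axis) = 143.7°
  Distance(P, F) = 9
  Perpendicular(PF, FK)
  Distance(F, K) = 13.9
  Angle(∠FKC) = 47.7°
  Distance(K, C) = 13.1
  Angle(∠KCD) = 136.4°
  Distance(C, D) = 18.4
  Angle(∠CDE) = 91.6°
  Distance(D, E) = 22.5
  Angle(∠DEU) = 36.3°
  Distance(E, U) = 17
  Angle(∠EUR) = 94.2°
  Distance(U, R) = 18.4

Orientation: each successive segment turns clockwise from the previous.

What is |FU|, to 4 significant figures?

4.314

P is at the origin; PF runs at 143.7° with length 9.0, so F = (-7.253, 5.328). PF ⟂ FK, so FK runs at 53.70°; with |FK| = 13.9, K = (0.9756, 16.53). ∠FKC = 47.7° gives KC at -78.60° from the x-axis; with |KC| = 13.1, C = (3.565, 3.689). ∠KCD = 136.4° gives CD at -122.2° from the x-axis; with |CD| = 18.4, D = (-6.240, -11.88). ∠CDE = 91.6° gives DE at 149.4° from the x-axis; with |DE| = 22.5, E = (-25.61, -0.4276). ∠DEU = 36.3° gives EU at 5.700° from the x-axis; with |EU| = 17.0, U = (-8.691, 1.261). Then |FU| = |U − F| = 4.314.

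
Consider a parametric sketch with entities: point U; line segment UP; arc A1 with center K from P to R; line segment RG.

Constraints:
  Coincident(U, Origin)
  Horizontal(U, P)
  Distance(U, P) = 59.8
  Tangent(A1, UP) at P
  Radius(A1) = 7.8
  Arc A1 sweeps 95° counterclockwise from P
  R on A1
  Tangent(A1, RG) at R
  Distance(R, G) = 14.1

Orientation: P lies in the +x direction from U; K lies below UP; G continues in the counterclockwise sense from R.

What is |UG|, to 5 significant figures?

57.826

On A1, P sits at bearing 90° from K; a 95° counterclockwise sweep puts R at bearing 185°, so R = K + 7.8·(cos 185°, sin 185°) = (52.030, -8.4798). The tangent condition forces KR to be normal to RG, so RG runs along (−sin 185°, cos 185°); with |RG| = 14.1, G = (53.259, -22.526). Then |UG| = |G − U| = 57.826.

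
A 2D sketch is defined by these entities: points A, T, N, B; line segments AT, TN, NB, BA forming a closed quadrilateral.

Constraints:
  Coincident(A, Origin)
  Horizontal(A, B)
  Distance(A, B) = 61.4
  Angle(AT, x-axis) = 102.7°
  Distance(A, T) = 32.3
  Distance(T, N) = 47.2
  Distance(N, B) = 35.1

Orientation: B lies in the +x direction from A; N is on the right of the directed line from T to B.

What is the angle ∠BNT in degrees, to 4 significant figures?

132.2°

Checks: |TN| = 47.20 ✓; |NB| = 35.10 ✓.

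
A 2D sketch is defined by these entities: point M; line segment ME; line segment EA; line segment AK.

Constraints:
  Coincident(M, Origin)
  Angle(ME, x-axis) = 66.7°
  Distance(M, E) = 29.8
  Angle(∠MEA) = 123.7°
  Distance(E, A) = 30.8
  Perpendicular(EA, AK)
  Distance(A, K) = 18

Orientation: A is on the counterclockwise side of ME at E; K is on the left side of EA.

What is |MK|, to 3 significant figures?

47.8

M is at the origin; ME runs at 66.7° with length 29.8, so E = 29.8·(cos 66.7°, sin 66.7°) = (11.8, 27.4). ∠MEA = 123.7°, so EA runs at 66.7° + (180° − 123.7°) = 123° from the x-axis; with |EA| = 30.8, A = E + 30.8·(cos 123°, sin 123°) = (-4.99, 53.2). The perpendicularity gives AK at right angles to EA; with |AK| = 18.0 on the left of EA, K = A + 18.0·(-0.839, -0.545) = (-20.1, 43.4). Then |MK| = |K − M| = 47.8.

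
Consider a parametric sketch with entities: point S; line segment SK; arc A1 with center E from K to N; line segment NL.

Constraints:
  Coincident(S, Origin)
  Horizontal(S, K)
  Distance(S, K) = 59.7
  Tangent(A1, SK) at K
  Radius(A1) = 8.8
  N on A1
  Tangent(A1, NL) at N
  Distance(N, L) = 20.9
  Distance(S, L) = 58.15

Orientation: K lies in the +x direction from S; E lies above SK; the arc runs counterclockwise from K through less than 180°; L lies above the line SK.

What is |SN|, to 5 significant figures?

67.388

Checks: |EN| = 8.800 ✓; ∠(EN, NL) = 90.00° ✓; |NL| = 20.90 ✓; |SL| = 58.15 ✓.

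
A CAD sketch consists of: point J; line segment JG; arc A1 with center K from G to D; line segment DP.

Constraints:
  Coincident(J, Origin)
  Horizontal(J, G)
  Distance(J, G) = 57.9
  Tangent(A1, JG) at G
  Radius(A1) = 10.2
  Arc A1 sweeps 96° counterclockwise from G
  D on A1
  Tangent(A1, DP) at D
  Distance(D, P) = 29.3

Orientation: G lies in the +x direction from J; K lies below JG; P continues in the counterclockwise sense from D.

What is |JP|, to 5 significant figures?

64.924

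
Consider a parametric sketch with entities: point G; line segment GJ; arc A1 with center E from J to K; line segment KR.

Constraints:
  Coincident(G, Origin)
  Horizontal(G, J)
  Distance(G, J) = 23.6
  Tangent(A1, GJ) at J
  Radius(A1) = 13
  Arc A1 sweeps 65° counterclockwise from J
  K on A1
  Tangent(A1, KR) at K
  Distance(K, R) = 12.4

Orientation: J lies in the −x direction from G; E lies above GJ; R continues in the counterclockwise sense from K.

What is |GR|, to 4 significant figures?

19.86

G is at the origin; GJ is horizontal with |GJ| = 23.6 and J on the −x side, so J = (-23.60, 0.000). A1 meets GJ tangentially, so EJ is at right angles to GJ, so E = J + (0, 13) = (-23.60, 13.00). On A1, J sits at bearing -90° from E; a 65° counterclockwise sweep puts K at bearing -25°, so K = E + 13.0·(cos -25°, sin -25°) = (-11.82, 7.506). Tangency of A1 to KR means the radius EK is perpendicular to KR, so KR runs along (−sin -25°, cos -25°); with |KR| = 12.4, R = (-6.578, 18.74). Then |GR| = |R − G| = 19.86.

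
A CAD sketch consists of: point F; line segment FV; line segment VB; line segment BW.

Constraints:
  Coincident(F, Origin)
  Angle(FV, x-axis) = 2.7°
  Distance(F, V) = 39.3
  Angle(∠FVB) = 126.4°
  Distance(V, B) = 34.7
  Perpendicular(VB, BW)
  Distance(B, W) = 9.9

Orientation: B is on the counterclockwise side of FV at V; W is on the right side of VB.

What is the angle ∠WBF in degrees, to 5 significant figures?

118.60°

F is at the origin; FV runs at 2.7° with length 39.3, so V = 39.3·(cos 2.7°, sin 2.7°) = (39.256, 1.8513). ∠FVB = 126.4°, so VB runs at 2.7° + (180° − 126.4°) = 56.300° from the x-axis; with |VB| = 34.7, B = V + 34.7·(cos 56.300°, sin 56.300°) = (58.509, 30.720). VB ⟂ BW; with |BW| = 9.9 on the right of VB, W = B + 9.9·(0.83195, -0.55484) = (66.746, 25.227). Then cos ∠WBF = BW·BF / (|BW||BF|), giving 118.60°.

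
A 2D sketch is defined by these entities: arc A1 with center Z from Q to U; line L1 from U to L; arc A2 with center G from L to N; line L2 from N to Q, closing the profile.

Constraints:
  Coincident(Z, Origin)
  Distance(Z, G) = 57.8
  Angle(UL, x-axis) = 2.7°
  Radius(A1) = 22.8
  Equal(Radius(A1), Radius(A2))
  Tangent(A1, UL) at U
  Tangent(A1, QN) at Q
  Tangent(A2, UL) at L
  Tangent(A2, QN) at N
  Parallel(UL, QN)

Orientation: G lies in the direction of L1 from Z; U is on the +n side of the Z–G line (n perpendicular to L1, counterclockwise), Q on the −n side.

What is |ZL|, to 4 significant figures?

62.13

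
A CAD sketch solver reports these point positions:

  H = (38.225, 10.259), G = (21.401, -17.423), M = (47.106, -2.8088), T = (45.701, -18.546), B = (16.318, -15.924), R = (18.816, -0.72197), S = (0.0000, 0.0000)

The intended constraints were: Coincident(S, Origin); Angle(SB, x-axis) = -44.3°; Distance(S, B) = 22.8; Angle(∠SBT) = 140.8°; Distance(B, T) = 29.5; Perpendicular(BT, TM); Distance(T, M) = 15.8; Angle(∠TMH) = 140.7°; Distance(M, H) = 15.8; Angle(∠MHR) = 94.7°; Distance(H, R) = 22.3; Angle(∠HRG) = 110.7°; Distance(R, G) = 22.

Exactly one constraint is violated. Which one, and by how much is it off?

Distance(R, G) = 22 — off by 5.10.

S = (0.00, 0.00) ✓; SB at -44.30° ✓; |SB| = 22.80 ✓; ∠SBT = 140.8° ✓; |BT| = 29.50 ✓; ∠(BT, TM) = 90.00° ✓; |TM| = 15.80 ✓; ∠TMH = 140.7° ✓; |MH| = 15.80 ✓; ∠MHR = 94.70° ✓; |HR| = 22.30 ✓; ∠HRG = 110.7° ✓; |RG| = 16.90 ✗.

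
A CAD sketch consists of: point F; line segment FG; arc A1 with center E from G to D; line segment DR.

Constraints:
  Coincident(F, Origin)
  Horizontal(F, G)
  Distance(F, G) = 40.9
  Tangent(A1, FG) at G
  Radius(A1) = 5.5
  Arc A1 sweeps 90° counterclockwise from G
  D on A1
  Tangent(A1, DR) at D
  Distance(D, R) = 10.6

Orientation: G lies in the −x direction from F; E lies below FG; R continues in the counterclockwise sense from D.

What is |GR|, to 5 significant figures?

17.014

F is at the origin; F and G share the same y with |FG| = 40.9 and G on the −x side, so G = (-40.900, 0.0000). Tangency of A1 to FG means the radius EG is perpendicular to FG, so E = G + (0, -5.5) = (-40.900, -5.5000). On A1, G sits at bearing 90° from E; a 90° counterclockwise sweep puts D at bearing 180°, so D = E + 5.5·(cos 180°, sin 180°) = (-46.400, -5.5000). Since A1 is tangent to DR there, ED ⟂ DR, so DR runs along (−sin 180°, cos 180°); with |DR| = 10.6, R = (-46.400, -16.100). Then |GR| = |R − G| = 17.014.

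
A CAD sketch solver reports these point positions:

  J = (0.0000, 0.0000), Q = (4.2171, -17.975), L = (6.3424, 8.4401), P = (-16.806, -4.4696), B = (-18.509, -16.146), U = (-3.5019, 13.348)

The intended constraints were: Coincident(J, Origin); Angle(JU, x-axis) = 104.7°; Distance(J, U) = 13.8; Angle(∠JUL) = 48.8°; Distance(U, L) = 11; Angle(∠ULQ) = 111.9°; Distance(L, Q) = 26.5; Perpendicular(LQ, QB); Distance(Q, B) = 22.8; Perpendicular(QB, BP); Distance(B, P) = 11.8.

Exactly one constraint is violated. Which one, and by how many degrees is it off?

Perpendicular(QB, BP) — off by 3.70°.

J = (0.00, 0.00) ✓; JU at 104.7° ✓; |JU| = 13.80 ✓; ∠JUL = 48.80° ✓; |UL| = 11.00 ✓; ∠ULQ = 111.9° ✓; |LQ| = 26.50 ✓; ∠(LQ, QB) = 90.00° ✓; |QB| = 22.80 ✓; ∠(QB, BP) = 93.70° ✗; |BP| = 11.80 ✓.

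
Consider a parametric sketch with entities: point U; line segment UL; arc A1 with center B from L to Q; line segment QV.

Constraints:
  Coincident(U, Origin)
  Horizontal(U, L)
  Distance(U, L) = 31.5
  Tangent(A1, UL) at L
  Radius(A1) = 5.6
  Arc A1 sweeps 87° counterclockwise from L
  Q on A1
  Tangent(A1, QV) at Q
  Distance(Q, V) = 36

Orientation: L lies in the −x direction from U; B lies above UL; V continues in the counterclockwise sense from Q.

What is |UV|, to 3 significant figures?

47.7

U is at the origin; UL is horizontal with |UL| = 31.5 and L on the −x side, so L = (-31.5, 0.00). Tangency of A1 to UL means the radius BL is perpendicular to UL, so B = L + (0, 5.6) = (-31.5, 5.60). On A1, L sits at bearing -90° from B; an 87° counterclockwise sweep puts Q at bearing -3°, so Q = B + 5.6·(cos -3°, sin -3°) = (-25.9, 5.31). A1 meets QV tangentially, so BQ is at right angles to QV, so QV runs along (−sin -3°, cos -3°); with |QV| = 36.0, V = (-24.0, 41.3). Then |UV| = |V − U| = 47.7.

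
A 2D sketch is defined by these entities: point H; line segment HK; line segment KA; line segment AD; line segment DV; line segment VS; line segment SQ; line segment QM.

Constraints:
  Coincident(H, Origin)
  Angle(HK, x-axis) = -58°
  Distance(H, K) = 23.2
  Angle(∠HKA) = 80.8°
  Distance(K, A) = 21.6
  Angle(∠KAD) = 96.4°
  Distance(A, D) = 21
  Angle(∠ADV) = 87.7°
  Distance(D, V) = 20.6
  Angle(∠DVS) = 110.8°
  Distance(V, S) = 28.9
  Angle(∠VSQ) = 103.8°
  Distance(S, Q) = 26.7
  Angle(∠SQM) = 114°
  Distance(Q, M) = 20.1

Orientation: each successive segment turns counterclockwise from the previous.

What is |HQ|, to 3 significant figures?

44.3

H is at the origin; HK runs at -58.0° with length 23.2, so K = (12.3, -19.7). ∠HKA = 80.8° gives KA at 41.2° from the x-axis; with |KA| = 21.6, A = (28.5, -5.45). ∠KAD = 96.4° gives AD at 125° from the x-axis; with |AD| = 21.0, D = (16.6, 11.8). ∠ADV = 87.7° gives DV at -143° from the x-axis; with |DV| = 20.6, V = (0.131, -0.629). ∠DVS = 110.8° gives VS at -73.7° from the x-axis; with |VS| = 28.9, S = (8.24, -28.4). ∠VSQ = 103.8° gives SQ at 2.50° from the x-axis; with |SQ| = 26.7, Q = (34.9, -27.2). Then |HQ| = |Q − H| = 44.3.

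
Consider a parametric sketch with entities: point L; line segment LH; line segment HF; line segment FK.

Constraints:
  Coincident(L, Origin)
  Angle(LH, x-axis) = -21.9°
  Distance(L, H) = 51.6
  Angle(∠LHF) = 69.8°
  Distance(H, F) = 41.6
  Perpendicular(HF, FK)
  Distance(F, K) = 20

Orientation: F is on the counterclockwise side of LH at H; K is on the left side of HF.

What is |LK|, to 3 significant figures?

37.1

L is at the origin; LH runs at -21.9° with length 51.6, so H = 51.6·(cos -21.9°, sin -21.9°) = (47.9, -19.2). ∠LHF = 69.8°, so HF runs at -21.9° + (180° − 69.8°) = 88.3° from the x-axis; with |HF| = 41.6, F = H + 41.6·(cos 88.3°, sin 88.3°) = (49.1, 22.3). HF is perpendicular to FK; with |FK| = 20.0 on the left of HF, K = F + 20.0·(-1.00, 0.0297) = (29.1, 22.9). Then |LK| = |K − L| = 37.1.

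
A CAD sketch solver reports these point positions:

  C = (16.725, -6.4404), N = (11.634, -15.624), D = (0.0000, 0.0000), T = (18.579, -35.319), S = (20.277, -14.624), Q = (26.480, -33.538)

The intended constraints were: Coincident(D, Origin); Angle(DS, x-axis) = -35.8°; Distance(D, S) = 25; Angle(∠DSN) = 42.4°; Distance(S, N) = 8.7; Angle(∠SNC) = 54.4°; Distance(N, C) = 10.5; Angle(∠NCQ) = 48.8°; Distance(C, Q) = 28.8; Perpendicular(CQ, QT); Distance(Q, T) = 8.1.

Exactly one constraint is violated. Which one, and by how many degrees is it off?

Perpendicular(CQ, QT) — off by 7.10°.

D = (0.00, 0.00) ✓; DS at -35.80° ✓; |DS| = 25.00 ✓; ∠DSN = 42.40° ✓; |SN| = 8.701 ✓; ∠SNC = 54.40° ✓; |NC| = 10.50 ✓; ∠NCQ = 48.80° ✓; |CQ| = 28.80 ✓; ∠(CQ, QT) = 97.10° ✗; |QT| = 8.099 ✓.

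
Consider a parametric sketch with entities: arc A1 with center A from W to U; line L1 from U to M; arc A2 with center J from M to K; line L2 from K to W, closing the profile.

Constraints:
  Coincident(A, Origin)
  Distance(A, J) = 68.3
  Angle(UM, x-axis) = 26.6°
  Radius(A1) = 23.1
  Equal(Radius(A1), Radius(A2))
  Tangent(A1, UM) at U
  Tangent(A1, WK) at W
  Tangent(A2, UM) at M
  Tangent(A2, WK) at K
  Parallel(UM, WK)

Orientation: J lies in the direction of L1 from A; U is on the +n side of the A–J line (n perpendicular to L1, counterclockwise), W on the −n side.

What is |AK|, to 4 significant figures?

72.10

The slot axis is L1's direction at 26.6°, so u = (cos 26.6°, sin 26.6°) = (0.8942, 0.4478) and n = (−sin 26.6°, cos 26.6°) = (-0.4478, 0.8942). A is at the origin and J lies 68.3 along u from A, so J = 68.3·u = (61.07, 30.58). Tangency of A1 to both parallel lines with radius 23.1 puts U and W at A ± 23.1·n: U = (-10.34, 20.65), W = (10.34, -20.65). Equal radii place M and K the same way about J: M = J + 23.1·n = (50.73, 51.24), K = J − 23.1·n = (71.41, 9.927). Then |AK| = |K − A| = 72.10.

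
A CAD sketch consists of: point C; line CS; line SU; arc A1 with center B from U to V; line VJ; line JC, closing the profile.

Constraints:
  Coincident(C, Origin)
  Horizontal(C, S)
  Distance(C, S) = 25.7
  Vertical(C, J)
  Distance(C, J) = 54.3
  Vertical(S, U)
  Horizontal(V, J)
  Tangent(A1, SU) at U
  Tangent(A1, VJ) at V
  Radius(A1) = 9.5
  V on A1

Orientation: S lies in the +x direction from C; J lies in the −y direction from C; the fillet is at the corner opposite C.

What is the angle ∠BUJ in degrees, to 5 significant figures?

20.287°

The virtual corner opposite C is at (25.700, -54.300). A1 meets SU tangentially, so BU is at right angles to SU and A1 meets VJ tangentially, so BV is at right angles to VJ, with radius 9.5, so the center B sits 9.5 in from both sides at B = (16.200, -44.800). That places the tangent points at U = (25.700, -44.800) on SU and V = (16.200, -54.300) on VJ. Then cos ∠BUJ = UB·UJ / (|UB||UJ|), giving 20.287°.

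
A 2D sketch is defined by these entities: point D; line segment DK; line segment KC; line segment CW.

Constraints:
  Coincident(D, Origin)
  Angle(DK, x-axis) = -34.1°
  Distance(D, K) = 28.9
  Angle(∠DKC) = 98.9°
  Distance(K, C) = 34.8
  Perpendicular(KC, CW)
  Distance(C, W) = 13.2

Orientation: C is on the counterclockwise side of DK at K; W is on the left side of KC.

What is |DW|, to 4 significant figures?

42.17

D is at the origin; DK runs at -34.1° with length 28.9, so K = 28.9·(cos -34.1°, sin -34.1°) = (23.93, -16.20). ∠DKC = 98.9°, so KC runs at -34.1° + (180° − 98.9°) = 47.00° from the x-axis; with |KC| = 34.8, C = K + 34.8·(cos 47.00°, sin 47.00°) = (47.66, 9.249). The perpendicularity gives CW at right angles to KC; with |CW| = 13.2 on the left of KC, W = C + 13.2·(-0.7314, 0.6820) = (38.01, 18.25). Then |DW| = |W − D| = 42.17.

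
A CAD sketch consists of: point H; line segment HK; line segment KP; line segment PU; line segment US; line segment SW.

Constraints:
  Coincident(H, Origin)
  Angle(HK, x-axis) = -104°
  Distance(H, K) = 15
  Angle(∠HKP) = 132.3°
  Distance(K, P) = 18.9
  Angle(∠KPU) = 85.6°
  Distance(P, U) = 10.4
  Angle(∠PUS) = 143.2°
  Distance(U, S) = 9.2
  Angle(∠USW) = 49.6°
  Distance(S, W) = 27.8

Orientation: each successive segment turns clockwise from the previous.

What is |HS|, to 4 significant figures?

22.99

H is at the origin; HK runs at -104.0° with length 15.0, so K = (-3.629, -14.55). ∠HKP = 132.3° gives KP at -151.7° from the x-axis; with |KP| = 18.9, P = (-20.27, -23.51). ∠KPU = 85.6° gives PU at 113.9° from the x-axis; with |PU| = 10.4, U = (-24.48, -14.01). ∠PUS = 143.2° gives US at 77.10° from the x-axis; with |US| = 9.2, S = (-22.43, -5.039). Then |HS| = |S − H| = 22.99.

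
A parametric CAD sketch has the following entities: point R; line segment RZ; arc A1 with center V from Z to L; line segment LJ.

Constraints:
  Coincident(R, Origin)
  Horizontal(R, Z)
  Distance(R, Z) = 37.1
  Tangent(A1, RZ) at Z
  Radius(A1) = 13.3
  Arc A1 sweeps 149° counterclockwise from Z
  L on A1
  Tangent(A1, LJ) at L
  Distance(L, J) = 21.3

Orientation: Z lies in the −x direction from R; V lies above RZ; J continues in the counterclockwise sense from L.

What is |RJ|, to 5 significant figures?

60.211

R is at the origin; RZ is horizontal with |RZ| = 37.1 and Z on the −x side, so Z = (-37.100, 0.0000). Tangency of A1 to RZ means the radius VZ is perpendicular to RZ, so V = Z + (0, 13.3) = (-37.100, 13.300). On A1, Z sits at bearing -90° from V; a 149° counterclockwise sweep puts L at bearing 59°, so L = V + 13.3·(cos 59°, sin 59°) = (-30.250, 24.700). A1 meets LJ tangentially, so VL is at right angles to LJ, so LJ runs along (−sin 59°, cos 59°); with |LJ| = 21.3, J = (-48.508, 35.671). Then |RJ| = |J − R| = 60.211.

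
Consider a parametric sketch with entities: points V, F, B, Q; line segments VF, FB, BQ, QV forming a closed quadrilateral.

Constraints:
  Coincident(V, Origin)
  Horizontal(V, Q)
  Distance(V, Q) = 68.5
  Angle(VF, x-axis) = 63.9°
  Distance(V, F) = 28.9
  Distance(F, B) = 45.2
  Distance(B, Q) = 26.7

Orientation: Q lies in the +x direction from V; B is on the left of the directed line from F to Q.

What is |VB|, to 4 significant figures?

62.86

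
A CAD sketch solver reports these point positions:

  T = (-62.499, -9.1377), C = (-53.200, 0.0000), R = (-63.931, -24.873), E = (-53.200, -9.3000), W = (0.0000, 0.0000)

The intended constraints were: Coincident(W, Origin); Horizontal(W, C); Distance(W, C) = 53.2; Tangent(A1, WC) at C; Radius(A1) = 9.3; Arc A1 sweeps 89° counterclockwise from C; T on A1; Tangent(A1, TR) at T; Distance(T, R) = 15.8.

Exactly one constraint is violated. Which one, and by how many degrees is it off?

Tangent(A1, TR) at T — off by 4.20°.

W = (0.00, 0.00) ✓; W.y = 0.00, C.y = 0.00 ✓; |WC| = 53.20 ✓; ∠(EC, CW) = 90.00° ✓; |EC| = 9.300 ✓; bearing(E→T) − bearing(E→C) = 89.00° ✓; |ET| = 9.300 ✓; ∠(ET, TR) = 94.20° ✗; |TR| = 15.80 ✓.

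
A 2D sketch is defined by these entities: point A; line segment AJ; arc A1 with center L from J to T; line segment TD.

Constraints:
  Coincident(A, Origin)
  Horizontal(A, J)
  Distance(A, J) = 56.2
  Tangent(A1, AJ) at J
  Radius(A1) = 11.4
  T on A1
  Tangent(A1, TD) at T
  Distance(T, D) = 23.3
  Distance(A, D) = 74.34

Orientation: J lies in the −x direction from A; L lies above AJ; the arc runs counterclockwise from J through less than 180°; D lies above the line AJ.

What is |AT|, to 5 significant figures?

52.172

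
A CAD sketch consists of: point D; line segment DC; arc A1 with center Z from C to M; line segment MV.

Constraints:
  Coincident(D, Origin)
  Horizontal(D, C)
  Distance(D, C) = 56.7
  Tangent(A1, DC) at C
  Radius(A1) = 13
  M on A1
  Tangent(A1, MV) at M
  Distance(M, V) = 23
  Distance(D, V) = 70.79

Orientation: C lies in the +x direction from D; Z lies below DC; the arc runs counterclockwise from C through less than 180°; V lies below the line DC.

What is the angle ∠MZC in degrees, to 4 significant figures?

124.2°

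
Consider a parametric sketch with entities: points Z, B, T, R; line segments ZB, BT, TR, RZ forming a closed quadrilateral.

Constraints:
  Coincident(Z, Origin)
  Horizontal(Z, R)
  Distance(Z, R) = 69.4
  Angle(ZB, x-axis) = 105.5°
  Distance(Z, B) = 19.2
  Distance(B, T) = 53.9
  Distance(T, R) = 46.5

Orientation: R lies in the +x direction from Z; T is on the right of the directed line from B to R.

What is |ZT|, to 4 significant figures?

37.17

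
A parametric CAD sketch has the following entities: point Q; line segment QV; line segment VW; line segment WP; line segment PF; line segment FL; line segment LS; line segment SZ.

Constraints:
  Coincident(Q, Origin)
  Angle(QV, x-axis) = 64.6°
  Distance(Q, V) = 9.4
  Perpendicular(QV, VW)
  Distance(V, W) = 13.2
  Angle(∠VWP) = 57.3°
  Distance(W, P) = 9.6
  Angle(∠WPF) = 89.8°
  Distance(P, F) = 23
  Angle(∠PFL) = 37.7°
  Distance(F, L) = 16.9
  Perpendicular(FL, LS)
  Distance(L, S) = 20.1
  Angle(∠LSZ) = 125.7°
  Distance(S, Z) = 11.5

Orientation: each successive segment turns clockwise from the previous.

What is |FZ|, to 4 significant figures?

27.86

Q is at the origin; QV runs at 64.6° with length 9.4, so V = (4.032, 8.491). QV is perpendicular to VW, so VW runs at -25.40°; with |VW| = 13.2, W = (15.96, 2.829). ∠VWP = 57.3° gives WP at -148.1° from the x-axis; with |WP| = 9.6, P = (7.806, -2.244). ∠WPF = 89.8° gives PF at 121.7° from the x-axis; with |PF| = 23.0, F = (-4.280, 17.33). ∠PFL = 37.7° gives FL at -20.60° from the x-axis; with |FL| = 16.9, L = (11.54, 11.38). The perpendicularity gives LS at right angles to FL, so LS runs at -110.6°; with |LS| = 20.1, S = (4.467, -7.436). ∠LSZ = 125.7° gives SZ at -164.9° from the x-axis; with |SZ| = 11.5, Z = (-6.636, -10.43). Then |FZ| = |Z − F| = 27.86.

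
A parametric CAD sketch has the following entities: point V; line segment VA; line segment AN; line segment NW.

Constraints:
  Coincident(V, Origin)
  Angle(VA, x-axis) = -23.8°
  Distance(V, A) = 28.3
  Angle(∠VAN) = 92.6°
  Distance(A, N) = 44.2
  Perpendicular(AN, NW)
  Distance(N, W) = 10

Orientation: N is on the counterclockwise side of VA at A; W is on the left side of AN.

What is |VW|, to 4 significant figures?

49.02

V is at the origin; VA runs at -23.8° with length 28.3, so A = 28.3·(cos -23.8°, sin -23.8°) = (25.89, -11.42). ∠VAN = 92.6°, so AN runs at -23.8° + (180° − 92.6°) = 63.60° from the x-axis; with |AN| = 44.2, N = A + 44.2·(cos 63.60°, sin 63.60°) = (45.55, 28.17). AN is perpendicular to NW; with |NW| = 10.0 on the left of AN, W = N + 10.0·(-0.8957, 0.4446) = (36.59, 32.62). Then |VW| = |W − V| = 49.02.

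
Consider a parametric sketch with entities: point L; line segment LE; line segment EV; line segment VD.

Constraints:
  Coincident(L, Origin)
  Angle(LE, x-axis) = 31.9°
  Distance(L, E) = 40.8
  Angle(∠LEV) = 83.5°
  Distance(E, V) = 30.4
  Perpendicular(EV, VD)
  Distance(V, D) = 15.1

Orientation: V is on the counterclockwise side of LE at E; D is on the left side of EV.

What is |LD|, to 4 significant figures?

36.22

L is at the origin; LE runs at 31.9° with length 40.8, so E = 40.8·(cos 31.9°, sin 31.9°) = (34.64, 21.56). ∠LEV = 83.5°, so EV runs at 31.9° + (180° − 83.5°) = 128.4° from the x-axis; with |EV| = 30.4, V = E + 30.4·(cos 128.4°, sin 128.4°) = (15.76, 45.38). EV is perpendicular to VD; with |VD| = 15.1 on the left of EV, D = V + 15.1·(-0.7837, -0.6211) = (3.921, 36.01). Then |LD| = |D − L| = 36.22.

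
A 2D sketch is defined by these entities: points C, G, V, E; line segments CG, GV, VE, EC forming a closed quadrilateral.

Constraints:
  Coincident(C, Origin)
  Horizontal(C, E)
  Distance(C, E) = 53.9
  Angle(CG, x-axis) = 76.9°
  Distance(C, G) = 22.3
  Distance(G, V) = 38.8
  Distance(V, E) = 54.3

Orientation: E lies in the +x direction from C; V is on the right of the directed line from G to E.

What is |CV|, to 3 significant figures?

17.1

C is at the origin; C and E share the same y with |CE| = 53.9 and E in +x, so E = (53.9, 0). CG runs at 76.9° with |CG| = 22.3, so G = (5.05, 21.7). V is determined by |GV| = 38.8 and |VE| = 54.3 together: it lies at the intersection of circle(G, 38.8) and circle(E, 54.3). With |GE| = 53.5, the foot of the radical line on GE is 13.2 from G and the perpendicular offset is √(38.8² − 13.2²) = 36.5. Taking the right-of-GE solution: V = (2.32, -17.0).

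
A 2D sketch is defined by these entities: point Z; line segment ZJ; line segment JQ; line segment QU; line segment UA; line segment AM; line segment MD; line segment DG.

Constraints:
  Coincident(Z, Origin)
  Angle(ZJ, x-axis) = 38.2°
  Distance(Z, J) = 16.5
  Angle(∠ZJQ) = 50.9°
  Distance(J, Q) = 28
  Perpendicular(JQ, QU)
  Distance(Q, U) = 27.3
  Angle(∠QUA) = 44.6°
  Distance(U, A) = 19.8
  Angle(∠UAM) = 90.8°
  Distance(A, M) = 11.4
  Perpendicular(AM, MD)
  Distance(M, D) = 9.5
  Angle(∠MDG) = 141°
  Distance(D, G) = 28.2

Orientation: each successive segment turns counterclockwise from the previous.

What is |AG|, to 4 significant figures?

32.05

The perpendicularity gives MD at right angles to AM, so MD runs at -148.1°; with |MD| = 9.5, D = (-17.78, 5.082). ∠MDG = 141.0° gives DG at -109.1° from the x-axis; with |DG| = 28.2, G = (-27.01, -21.57). Then |AG| = |G − A| = 32.05.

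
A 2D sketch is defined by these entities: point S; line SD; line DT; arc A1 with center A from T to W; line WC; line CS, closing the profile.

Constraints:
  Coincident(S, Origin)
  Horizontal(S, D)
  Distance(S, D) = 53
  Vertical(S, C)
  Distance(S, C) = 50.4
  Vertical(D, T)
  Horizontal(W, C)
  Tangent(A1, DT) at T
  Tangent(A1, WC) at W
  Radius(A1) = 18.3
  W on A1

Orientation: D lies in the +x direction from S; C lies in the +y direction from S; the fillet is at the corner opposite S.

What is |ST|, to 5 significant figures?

61.963

The virtual corner opposite S is at (53.000, 50.400). A1 meets DT tangentially, so AT is at right angles to DT and tangency of A1 to WC means the radius AW is perpendicular to WC, with radius 18.3, so the center A sits 18.3 in from both sides at A = (34.700, 32.100). That places the tangent points at T = (53.000, 32.100) on DT and W = (34.700, 50.400) on WC. Then |ST| = |T − S| = 61.963.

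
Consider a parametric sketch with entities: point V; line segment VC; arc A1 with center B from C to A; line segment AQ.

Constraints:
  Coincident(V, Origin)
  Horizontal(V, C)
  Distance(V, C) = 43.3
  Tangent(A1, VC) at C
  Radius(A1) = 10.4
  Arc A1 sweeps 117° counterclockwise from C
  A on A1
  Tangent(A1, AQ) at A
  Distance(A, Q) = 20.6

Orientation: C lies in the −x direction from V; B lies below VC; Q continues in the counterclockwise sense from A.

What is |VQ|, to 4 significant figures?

54.66

On A1, C sits at bearing 90° from B; a 117° counterclockwise sweep puts A at bearing 207°, so A = B + 10.4·(cos 207°, sin 207°) = (-52.57, -15.12). A1 meets AQ tangentially, so BA is at right angles to AQ, so AQ runs along (−sin 207°, cos 207°); with |AQ| = 20.6, Q = (-43.21, -33.48). Then |VQ| = |Q − V| = 54.66.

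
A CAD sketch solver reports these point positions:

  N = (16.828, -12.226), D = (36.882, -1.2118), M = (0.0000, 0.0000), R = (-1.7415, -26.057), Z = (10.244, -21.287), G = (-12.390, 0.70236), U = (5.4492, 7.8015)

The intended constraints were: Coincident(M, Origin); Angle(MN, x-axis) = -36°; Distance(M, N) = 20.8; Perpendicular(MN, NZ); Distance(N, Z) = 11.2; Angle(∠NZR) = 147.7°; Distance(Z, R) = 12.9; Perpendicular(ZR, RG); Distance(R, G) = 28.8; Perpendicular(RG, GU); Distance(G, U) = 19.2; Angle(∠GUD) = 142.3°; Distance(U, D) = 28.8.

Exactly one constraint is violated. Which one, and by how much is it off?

Distance(U, D) = 28.8 — off by 3.90.

M = (0.00, 0.00) ✓; MN at -36.00° ✓; |MN| = 20.80 ✓; ∠(MN, NZ) = 90.00° ✓; |NZ| = 11.20 ✓; ∠NZR = 147.7° ✓; |ZR| = 12.90 ✓; ∠(ZR, RG) = 90.00° ✓; |RG| = 28.80 ✓; ∠(RG, GU) = 90.00° ✓; |GU| = 19.20 ✓; ∠GUD = 142.3° ✓; |UD| = 32.70 ✗.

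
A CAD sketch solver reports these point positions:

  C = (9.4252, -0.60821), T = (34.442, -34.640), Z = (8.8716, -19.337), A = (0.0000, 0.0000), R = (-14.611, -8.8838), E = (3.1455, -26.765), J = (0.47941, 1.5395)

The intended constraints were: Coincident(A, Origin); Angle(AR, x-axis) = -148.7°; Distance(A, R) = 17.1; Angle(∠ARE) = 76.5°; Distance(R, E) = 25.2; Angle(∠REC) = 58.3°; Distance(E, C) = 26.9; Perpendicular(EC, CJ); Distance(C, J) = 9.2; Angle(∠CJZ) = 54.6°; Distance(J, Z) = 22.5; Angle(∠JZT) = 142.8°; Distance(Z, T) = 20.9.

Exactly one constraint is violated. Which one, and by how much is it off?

Distance(Z, T) = 20.9 — off by 8.90.

A = (0.00, 0.00) ✓; AR at -148.7° ✓; |AR| = 17.10 ✓; ∠ARE = 76.50° ✓; |RE| = 25.20 ✓; ∠REC = 58.30° ✓; |EC| = 26.90 ✓; ∠(EC, CJ) = 90.00° ✓; |CJ| = 9.200 ✓; ∠CJZ = 54.60° ✓; |JZ| = 22.50 ✓; ∠JZT = 142.8° ✓; |ZT| = 29.80 ✗.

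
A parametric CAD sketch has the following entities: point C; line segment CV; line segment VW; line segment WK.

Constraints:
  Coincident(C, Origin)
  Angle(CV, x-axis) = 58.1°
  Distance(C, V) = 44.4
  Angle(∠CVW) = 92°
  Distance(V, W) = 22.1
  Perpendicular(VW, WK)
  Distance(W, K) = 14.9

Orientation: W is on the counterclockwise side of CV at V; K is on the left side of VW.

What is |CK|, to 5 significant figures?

37.788

C is at the origin; CV runs at 58.1° with length 44.4, so V = 44.4·(cos 58.1°, sin 58.1°) = (23.463, 37.694). ∠CVW = 92.0°, so VW runs at 58.1° + (180° − 92.0°) = 146.10° from the x-axis; with |VW| = 22.1, W = V + 22.1·(cos 146.10°, sin 146.10°) = (5.1194, 50.021). VW ⟂ WK; with |WK| = 14.9 on the left of VW, K = W + 14.9·(-0.55775, -0.83001) = (-3.1910, 37.653). Then |CK| = |K − C| = 37.788.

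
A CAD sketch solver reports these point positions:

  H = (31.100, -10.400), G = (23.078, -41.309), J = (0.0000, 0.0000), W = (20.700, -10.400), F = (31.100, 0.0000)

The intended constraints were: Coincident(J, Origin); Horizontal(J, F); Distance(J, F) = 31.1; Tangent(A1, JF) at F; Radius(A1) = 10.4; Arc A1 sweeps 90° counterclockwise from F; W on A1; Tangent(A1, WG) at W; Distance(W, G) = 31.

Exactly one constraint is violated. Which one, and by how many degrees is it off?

Tangent(A1, WG) at W — off by 4.40°.

J = (0.00, 0.00) ✓; J.y = 0.00, F.y = 0.00 ✓; |JF| = 31.10 ✓; ∠(HF, FJ) = 90.00° ✓; |HF| = 10.40 ✓; bearing(H→W) − bearing(H→F) = 90.00° ✓; |HW| = 10.40 ✓; ∠(HW, WG) = 85.60° ✗; |WG| = 31.00 ✓.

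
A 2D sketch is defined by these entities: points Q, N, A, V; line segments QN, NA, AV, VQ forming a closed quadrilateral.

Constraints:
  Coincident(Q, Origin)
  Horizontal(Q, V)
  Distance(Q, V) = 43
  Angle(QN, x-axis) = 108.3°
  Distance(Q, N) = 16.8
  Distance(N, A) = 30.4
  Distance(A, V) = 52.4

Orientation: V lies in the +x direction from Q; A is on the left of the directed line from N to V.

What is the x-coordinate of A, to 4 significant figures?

11.09

Q is at the origin; QV is horizontal with |QV| = 43.0 and V in +x, so V = (43.0, 0). QN runs at 108.3° with |QN| = 16.8, so N = (-5.275, 15.95). A is determined by |NA| = 30.4 and |AV| = 52.4 together: it lies at the intersection of circle(N, 30.4) and circle(V, 52.4). With |NV| = 50.84, the foot of the radical line on NV is 7.507 from N and the perpendicular offset is √(30.4² − 7.507²) = 29.46. Taking the left-of-NV solution: A = (11.09, 41.57).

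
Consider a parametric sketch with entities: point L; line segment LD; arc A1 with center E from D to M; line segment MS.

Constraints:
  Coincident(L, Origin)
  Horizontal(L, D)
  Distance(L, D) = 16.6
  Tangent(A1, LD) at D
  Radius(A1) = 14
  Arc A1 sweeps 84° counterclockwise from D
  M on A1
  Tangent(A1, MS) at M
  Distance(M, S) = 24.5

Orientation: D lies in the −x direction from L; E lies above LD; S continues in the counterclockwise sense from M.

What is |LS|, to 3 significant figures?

36.9

L is at the origin; L and D share the same y with |LD| = 16.6 and D on the −x side, so D = (-16.6, 0.00). A1 meets LD tangentially, so ED is at right angles to LD, so E = D + (0, 14) = (-16.6, 14.0). On A1, D sits at bearing -90° from E; an 84° counterclockwise sweep puts M at bearing -6°, so M = E + 14.0·(cos -6°, sin -6°) = (-2.68, 12.5). Since A1 is tangent to MS there, EM ⟂ MS, so MS runs along (−sin -6°, cos -6°); with |MS| = 24.5, S = (-0.116, 36.9). Then |LS| = |S − L| = 36.9.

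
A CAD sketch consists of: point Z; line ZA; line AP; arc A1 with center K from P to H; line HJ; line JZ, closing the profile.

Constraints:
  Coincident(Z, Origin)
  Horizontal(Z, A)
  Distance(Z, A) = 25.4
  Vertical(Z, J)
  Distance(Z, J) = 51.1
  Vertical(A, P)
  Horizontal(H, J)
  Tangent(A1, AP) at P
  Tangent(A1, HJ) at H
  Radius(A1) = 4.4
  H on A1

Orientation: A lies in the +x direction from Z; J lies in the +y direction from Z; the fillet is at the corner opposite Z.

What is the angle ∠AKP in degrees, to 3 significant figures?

84.6°

The virtual corner opposite Z is at (25.4, 51.1). A1 meets AP tangentially, so KP is at right angles to AP and tangency of A1 to HJ means the radius KH is perpendicular to HJ, with radius 4.4, so the center K sits 4.4 in from both sides at K = (21.0, 46.7). That places the tangent points at P = (25.4, 46.7) on AP and H = (21.0, 51.1) on HJ. Then cos ∠AKP = KA·KP / (|KA||KP|), giving 84.6°.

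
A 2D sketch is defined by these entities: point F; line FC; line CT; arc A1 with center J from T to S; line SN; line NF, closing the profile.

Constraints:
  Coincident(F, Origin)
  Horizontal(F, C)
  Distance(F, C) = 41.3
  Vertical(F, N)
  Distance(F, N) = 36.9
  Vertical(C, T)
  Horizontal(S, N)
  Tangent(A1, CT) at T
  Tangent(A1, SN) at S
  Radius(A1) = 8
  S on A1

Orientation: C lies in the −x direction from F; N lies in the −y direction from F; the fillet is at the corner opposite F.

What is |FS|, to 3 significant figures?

49.7

F is at the origin; F and C share the same y with |FC| = 41.3 and C on the −x side, so C = (-41.3, 0.00). FN is vertical with |FN| = 36.9 and N on the −y side, so N = (0.00, -36.9). The virtual corner opposite F is at (-41.3, -36.9). Tangency of A1 to CT means the radius JT is perpendicular to CT and A1 meets SN tangentially, so JS is at right angles to SN, with radius 8.0, so the center J sits 8.0 in from both sides at J = (-33.3, -28.9). That places the tangent points at T = (-41.3, -28.9) on CT and S = (-33.3, -36.9) on SN. Then |FS| = |S − F| = 49.7.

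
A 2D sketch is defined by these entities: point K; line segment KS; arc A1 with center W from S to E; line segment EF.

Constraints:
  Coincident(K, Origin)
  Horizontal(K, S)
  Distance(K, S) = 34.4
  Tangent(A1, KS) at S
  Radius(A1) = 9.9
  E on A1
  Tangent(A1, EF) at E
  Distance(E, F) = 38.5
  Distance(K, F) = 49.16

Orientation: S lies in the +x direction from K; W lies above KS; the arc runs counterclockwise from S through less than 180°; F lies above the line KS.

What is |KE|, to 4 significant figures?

45.05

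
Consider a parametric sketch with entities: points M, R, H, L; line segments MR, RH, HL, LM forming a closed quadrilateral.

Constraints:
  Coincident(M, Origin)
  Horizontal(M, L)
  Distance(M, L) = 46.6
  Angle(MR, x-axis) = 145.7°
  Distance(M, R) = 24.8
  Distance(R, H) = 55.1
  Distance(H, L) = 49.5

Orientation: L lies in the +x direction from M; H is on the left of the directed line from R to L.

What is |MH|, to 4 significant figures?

51.32

Checks: M.y = 0.00, L.y = 0.00 ✓; |RH| = 55.10 ✓; |HL| = 49.50 ✓.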